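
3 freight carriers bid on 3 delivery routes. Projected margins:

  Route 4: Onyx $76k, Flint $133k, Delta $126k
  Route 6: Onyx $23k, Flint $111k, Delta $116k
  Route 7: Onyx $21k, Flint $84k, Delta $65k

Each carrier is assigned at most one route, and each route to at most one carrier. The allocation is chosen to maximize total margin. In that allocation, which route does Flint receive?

Treat this as an assignment problem: match each carrier to one route.
Optimal: Onyx→Route 4 ($76k), Flint→Route 7 ($84k), Delta→Route 6 ($116k) — total 76+84+116 = $276k.
Flint's own top route is Route 4 ($133k), but forcing Flint→Route 4 and reassigning the rest optimally gives only $270k — worse by 6.

Flint receives Route 7.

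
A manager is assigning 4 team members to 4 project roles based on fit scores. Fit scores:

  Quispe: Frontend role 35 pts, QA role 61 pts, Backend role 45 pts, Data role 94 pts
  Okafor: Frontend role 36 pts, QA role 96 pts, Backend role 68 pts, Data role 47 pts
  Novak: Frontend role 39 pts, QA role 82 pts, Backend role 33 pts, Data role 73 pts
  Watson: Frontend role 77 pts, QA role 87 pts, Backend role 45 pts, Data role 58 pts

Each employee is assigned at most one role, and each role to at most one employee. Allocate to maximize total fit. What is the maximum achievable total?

Treat this as an assignment problem: match each employee to one role.
Optimal: Quispe→Data role (94 pts), Okafor→Backend role (68 pts), Novak→QA role (82 pts), Watson→Frontend role (77 pts) — total 94+68+82+77 = 321 pts.
Column-greedy (each role in turn goes to its best remaining employee) gives 291 pts, worse by 30.

Max total: 321 pts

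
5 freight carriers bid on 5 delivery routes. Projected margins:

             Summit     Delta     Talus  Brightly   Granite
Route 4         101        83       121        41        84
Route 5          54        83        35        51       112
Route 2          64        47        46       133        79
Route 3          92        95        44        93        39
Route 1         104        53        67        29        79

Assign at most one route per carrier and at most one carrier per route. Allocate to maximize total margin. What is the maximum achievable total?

This is the linear assignment problem.
Optimal: Summit→Route 1 ($104k), Delta→Route 3 ($95k), Talus→Route 4 ($121k), Brightly→Route 2 ($133k), Granite→Route 5 ($112k) — total 104+95+121+133+112 = $565k.
Next-best assignment: Summit→Route 3, Delta→Route 1, Talus→Route 4, Brightly→Route 2, Granite→Route 5 = $511k.
Swapping Talus↔Delta (Talus→Route 3 $44k, Delta→Route 4 $83k) loses 89.
Every other assignment is strictly worse.

Maximum total: $565k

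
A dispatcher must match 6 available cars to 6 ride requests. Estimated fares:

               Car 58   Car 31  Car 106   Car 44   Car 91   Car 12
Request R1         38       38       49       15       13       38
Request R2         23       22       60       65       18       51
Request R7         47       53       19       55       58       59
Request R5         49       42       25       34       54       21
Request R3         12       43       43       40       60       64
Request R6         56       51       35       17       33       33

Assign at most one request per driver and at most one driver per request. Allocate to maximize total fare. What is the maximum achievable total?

Maximum total: $341

Optimal: Car 58→Request R6 ($56), Car 31→Request R7 ($53), Car 106→Request R1 ($49), Car 44→Request R2 ($65), Car 91→Request R5 ($54), Car 12→Request R3 ($64) — total 56+53+49+65+54+64 = $341.
Max-entry greedy (repeatedly take the single best remaining cell) gives $334, worse by 7.
Every other assignment is strictly worse.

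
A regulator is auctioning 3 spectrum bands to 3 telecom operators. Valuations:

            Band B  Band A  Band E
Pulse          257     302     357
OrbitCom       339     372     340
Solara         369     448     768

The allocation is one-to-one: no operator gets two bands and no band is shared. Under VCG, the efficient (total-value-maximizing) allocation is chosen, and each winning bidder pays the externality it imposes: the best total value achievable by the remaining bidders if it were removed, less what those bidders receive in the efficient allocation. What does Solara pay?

Efficient allocation: Pulse→Band A ($302M), OrbitCom→Band B ($339M), Solara→Band E ($768M); total welfare W = $1409M.
Solara receives Band E at value $768M, so the others get W − 768 = $641M.
Without Solara: best allocation of the remaining 2 bidders over all 3 bands is Pulse→Band E ($357M), OrbitCom→Band A ($372M), total $729M.
VCG payment = (others' best without Solara) − (others' welfare with Solara) = 729 − 641 = $88M.

Solara pays $88M.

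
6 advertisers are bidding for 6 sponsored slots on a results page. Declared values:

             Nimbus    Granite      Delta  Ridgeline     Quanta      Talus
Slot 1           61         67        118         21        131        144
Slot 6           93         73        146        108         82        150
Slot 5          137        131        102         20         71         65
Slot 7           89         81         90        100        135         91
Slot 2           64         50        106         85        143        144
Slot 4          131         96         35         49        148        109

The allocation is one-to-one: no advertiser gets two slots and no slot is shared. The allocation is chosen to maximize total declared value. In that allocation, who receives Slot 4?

Optimal: Nimbus→Slot 4 ($131), Granite→Slot 5 ($131), Delta→Slot 6 ($146), Ridgeline→Slot 7 ($100), Quanta→Slot 2 ($143), Talus→Slot 1 ($144) — total 131+131+146+100+143+144 = $795.
Max-entry greedy (repeatedly take the single best remaining cell) gives $703, worse by 92.
Nimbus's own top slot is Slot 5 ($137), but forcing Nimbus→Slot 5 and reassigning the rest optimally gives only $766 — worse by 29.

Nimbus receives Slot 4.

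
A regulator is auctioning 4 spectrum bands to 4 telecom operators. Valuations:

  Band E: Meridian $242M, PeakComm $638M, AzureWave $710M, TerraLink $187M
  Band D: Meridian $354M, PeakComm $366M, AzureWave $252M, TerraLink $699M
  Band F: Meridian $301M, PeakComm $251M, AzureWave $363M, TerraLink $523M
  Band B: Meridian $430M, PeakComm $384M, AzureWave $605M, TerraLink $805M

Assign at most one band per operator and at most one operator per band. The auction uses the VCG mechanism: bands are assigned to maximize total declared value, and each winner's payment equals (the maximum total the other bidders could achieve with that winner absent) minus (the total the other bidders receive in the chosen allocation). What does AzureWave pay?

Efficient allocation: Meridian→Band F ($301M), PeakComm→Band E ($638M), AzureWave→Band B ($605M), TerraLink→Band D ($699M); total welfare W = $2243M.
AzureWave receives Band B at value $605M, so the others get W − 605 = $1638M.
Without AzureWave: best allocation of the remaining 3 bidders over all 4 bands is Meridian→Band D ($354M), PeakComm→Band E ($638M), TerraLink→Band B ($805M), total $1797M.
VCG payment = (others' best without AzureWave) − (others' welfare with AzureWave) = 1797 − 1638 = $159M.

AzureWave pays $159M.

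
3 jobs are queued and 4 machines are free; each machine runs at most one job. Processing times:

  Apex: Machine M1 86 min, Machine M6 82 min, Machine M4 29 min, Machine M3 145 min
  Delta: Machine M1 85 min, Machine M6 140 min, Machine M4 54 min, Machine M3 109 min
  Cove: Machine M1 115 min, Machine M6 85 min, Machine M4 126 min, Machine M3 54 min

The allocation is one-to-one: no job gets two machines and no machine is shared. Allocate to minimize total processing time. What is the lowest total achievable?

Optimal: Apex→Machine M4 (29 min), Delta→Machine M1 (85 min), Cove→Machine M3 (54 min) — total 29+85+54 = 168 min.
Column-greedy (each machine in turn goes to its cheapest remaining job) gives 293 min, worse by 125.
Swapping Cove↔Delta (Cove→Machine M1 115 min, Delta→Machine M3 109 min) adds 85.
Every other assignment is strictly worse.

Minimum total: 168 min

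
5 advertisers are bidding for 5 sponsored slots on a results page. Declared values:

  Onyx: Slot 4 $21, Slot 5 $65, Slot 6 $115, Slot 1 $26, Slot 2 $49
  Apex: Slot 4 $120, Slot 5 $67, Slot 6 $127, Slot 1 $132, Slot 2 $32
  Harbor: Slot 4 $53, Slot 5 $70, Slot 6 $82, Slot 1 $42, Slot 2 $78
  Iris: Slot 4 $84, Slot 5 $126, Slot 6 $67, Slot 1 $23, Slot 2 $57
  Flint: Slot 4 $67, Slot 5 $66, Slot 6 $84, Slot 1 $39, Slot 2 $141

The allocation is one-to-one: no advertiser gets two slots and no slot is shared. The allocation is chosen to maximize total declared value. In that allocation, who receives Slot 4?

Harbor receives Slot 4.

This is the linear assignment problem.
Optimal: Onyx→Slot 6 ($115), Apex→Slot 1 ($132), Harbor→Slot 4 ($53), Iris→Slot 5 ($126), Flint→Slot 2 ($141) — total 115+132+53+126+141 = $567.
Next-best assignment: Onyx→Slot 6, Apex→Slot 4, Harbor→Slot 1, Iris→Slot 5, Flint→Slot 2 = $544.
Harbor's own top slot is Slot 6 ($82), but forcing Harbor→Slot 6 and reassigning the rest optimally gives only $504 — worse by 63.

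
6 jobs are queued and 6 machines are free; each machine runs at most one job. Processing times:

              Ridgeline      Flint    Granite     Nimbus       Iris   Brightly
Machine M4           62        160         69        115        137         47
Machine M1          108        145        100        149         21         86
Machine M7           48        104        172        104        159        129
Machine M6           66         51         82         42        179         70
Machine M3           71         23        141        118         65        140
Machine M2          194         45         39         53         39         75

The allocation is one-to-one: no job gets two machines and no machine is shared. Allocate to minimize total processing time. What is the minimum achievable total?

This is the linear assignment problem.
Optimal: Ridgeline→Machine M7 (48 min), Flint→Machine M3 (23 min), Granite→Machine M2 (39 min), Nimbus→Machine M6 (42 min), Iris→Machine M1 (21 min), Brightly→Machine M4 (47 min) — total 48+23+39+42+21+47 = 220 min.
Next-best assignment: Ridgeline→Machine M7, Flint→Machine M3, Granite→Machine M6, Nimbus→Machine M2, Iris→Machine M1, Brightly→Machine M4 = 274 min.
Swapping Granite↔Ridgeline (Granite→Machine M7 172 min, Ridgeline→Machine M2 194 min) adds 279.
No other one-to-one assignment undercuts 220 min.

Min total: 220 min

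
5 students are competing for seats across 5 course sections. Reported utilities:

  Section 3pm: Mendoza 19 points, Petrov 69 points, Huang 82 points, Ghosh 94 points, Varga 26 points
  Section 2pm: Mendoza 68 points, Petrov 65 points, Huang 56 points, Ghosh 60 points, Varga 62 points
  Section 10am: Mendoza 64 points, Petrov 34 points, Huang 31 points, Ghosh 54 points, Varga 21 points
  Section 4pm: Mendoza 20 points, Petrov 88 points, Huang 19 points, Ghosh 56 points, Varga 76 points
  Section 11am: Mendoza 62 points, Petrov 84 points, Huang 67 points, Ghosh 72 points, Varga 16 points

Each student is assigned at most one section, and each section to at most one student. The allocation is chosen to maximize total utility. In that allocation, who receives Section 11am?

Treat this as an assignment problem: match each student to one section.
Optimal: Mendoza→Section 10am (64 points), Petrov→Section 4pm (88 points), Huang→Section 11am (67 points), Ghosh→Section 3pm (94 points), Varga→Section 2pm (62 points) — total 64+88+67+94+62 = 375 points.
Row-greedy (each student in turn takes its best remaining section) gives 331 points, worse by 44.
Swapping Petrov↔Varga (Petrov→Section 2pm 65 points, Varga→Section 4pm 76 points) loses 9.
Every other assignment is strictly worse.
Huang's own top section is Section 3pm (82 points), but forcing Huang→Section 3pm and reassigning the rest optimally gives only 368 points — worse by 7.

Huang receives Section 11am.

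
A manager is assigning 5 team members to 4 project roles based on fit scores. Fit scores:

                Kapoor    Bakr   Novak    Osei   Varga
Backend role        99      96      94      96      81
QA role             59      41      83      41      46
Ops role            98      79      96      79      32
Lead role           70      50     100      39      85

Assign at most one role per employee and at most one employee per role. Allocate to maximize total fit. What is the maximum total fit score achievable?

Maximum total: 362 pts

This is the linear assignment problem.
Optimal: Bakr→Backend role (96 pts), Novak→QA role (83 pts), Kapoor→Ops role (98 pts), Varga→Lead role (85 pts) — total 96+83+98+85 = 362 pts.
Max-entry greedy (repeatedly take the single best remaining cell) gives 324 pts, worse by 38.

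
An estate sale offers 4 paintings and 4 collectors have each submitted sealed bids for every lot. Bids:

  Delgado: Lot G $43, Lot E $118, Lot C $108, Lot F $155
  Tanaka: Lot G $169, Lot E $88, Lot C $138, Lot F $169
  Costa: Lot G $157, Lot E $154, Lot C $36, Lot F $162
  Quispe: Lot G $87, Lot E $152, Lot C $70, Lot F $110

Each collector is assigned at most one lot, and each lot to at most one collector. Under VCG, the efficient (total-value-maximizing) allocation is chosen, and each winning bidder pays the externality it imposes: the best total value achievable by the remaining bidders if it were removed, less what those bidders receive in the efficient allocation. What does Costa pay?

Costa pays $31.

Efficient allocation: Delgado→Lot F ($155), Tanaka→Lot C ($138), Costa→Lot G ($157), Quispe→Lot E ($152); total welfare W = $602.
Costa receives Lot G at value $157, so the others get W − 157 = $445.
Without Costa: best allocation of the remaining 3 bidders over all 4 lots is Delgado→Lot F ($155), Tanaka→Lot G ($169), Quispe→Lot E ($152), total $476.
VCG payment = (others' best without Costa) − (others' welfare with Costa) = 476 − 445 = $31.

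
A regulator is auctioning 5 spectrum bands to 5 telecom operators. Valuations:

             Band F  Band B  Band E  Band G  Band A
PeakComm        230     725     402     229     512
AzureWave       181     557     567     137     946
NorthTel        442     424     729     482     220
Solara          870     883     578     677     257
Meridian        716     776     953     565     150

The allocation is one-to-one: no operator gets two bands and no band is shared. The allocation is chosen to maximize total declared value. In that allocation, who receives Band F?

Solara receives Band F.

Optimal: PeakComm→Band B ($725M), AzureWave→Band A ($946M), NorthTel→Band G ($482M), Solara→Band F ($870M), Meridian→Band E ($953M) — total 725+946+482+870+953 = $3976M.
Column-greedy (each band in turn goes to its best remaining operator) gives $3550M, worse by 426.
Next-best assignment: PeakComm→Band B, AzureWave→Band A, NorthTel→Band E, Solara→Band F, Meridian→Band G = $3835M.
Swapping NorthTel↔AzureWave (NorthTel→Band A $220M, AzureWave→Band G $137M) loses 1071.
Solara's own top band is Band B ($883M), but forcing Solara→Band B and reassigning the rest optimally gives only $3503M — worse by 473.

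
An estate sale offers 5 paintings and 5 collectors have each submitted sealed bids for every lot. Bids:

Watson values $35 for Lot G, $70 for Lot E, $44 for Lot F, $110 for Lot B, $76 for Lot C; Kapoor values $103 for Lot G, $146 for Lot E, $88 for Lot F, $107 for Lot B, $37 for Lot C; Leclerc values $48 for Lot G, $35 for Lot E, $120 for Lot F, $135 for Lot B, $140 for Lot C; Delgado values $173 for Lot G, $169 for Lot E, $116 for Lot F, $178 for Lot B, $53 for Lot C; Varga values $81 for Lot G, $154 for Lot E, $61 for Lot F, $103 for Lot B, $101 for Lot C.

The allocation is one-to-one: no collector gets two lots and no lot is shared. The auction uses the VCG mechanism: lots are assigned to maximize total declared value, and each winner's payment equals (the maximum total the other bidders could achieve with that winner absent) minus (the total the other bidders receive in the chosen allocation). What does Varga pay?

Varga pays $58.

Efficient allocation: Watson→Lot B ($110), Kapoor→Lot F ($88), Leclerc→Lot C ($140), Delgado→Lot G ($173), Varga→Lot E ($154); total welfare W = $665.
Varga receives Lot E at value $154, so the others get W − 154 = $511.
Without Varga: best allocation of the remaining 4 bidders over all 5 lots is Watson→Lot B ($110), Kapoor→Lot E ($146), Leclerc→Lot C ($140), Delgado→Lot G ($173), total $569.
VCG payment = (others' best without Varga) − (others' welfare with Varga) = 569 − 511 = $58.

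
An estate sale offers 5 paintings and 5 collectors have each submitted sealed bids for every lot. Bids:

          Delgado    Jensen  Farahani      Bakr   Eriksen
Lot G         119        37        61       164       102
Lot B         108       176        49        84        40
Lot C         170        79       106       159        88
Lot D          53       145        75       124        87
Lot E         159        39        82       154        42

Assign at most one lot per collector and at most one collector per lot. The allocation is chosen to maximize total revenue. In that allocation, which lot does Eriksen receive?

This is the linear assignment problem.
Optimal: Delgado→Lot E ($159), Jensen→Lot B ($176), Farahani→Lot C ($106), Bakr→Lot G ($164), Eriksen→Lot D ($87) — total 159+176+106+164+87 = $692.
Next-best assignment: Delgado→Lot C, Jensen→Lot B, Farahani→Lot E, Bakr→Lot G, Eriksen→Lot D = $679.
Swapping Delgado↔Eriksen (Delgado→Lot D $53, Eriksen→Lot E $42) loses 151.
Checked against all permutations: $692 is optimal.
Eriksen's own top lot is Lot G ($102), but forcing Eriksen→Lot G and reassigning the rest optimally gives only $677 — worse by 15.

Eriksen receives Lot D.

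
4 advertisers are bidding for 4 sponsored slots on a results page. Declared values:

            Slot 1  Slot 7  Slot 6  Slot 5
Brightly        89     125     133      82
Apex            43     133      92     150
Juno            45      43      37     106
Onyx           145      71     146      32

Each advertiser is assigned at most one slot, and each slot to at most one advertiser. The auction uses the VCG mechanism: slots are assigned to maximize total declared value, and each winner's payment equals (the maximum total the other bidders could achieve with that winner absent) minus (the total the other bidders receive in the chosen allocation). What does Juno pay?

Efficient allocation: Brightly→Slot 6 ($133), Apex→Slot 7 ($133), Juno→Slot 5 ($106), Onyx→Slot 1 ($145); total welfare W = $517.
Juno receives Slot 5 at value $106, so the others get W − 106 = $411.
Without Juno: best allocation of the remaining 3 bidders over all 4 slots is Brightly→Slot 6 ($133), Apex→Slot 5 ($150), Onyx→Slot 1 ($145), total $428.
VCG payment = (others' best without Juno) − (others' welfare with Juno) = 428 − 411 = $17.

Juno pays $17.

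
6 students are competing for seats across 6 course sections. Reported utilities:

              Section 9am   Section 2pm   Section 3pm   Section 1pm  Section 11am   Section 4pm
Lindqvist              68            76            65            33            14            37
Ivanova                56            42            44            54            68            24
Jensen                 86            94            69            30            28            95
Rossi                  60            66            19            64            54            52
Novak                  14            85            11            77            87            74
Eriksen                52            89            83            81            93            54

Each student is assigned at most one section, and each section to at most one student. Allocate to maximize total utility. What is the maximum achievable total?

This is the linear assignment problem.
Optimal: Lindqvist→Section 9am (68 points), Ivanova→Section 11am (68 points), Jensen→Section 4pm (95 points), Rossi→Section 1pm (64 points), Novak→Section 2pm (85 points), Eriksen→Section 3pm (83 points) — total 68+68+95+64+85+83 = 463 points.
Row-greedy (each student in turn takes its best remaining section) gives 400 points, worse by 63.
Checked against all permutations: 463 points is optimal.

Max total: 463 points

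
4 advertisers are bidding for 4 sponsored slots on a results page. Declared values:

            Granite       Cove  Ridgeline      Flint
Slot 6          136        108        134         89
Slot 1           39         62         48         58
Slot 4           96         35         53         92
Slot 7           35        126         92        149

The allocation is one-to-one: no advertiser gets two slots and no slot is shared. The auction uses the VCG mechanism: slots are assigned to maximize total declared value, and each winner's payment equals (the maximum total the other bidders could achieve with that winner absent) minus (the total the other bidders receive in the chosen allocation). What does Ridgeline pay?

Ridgeline pays $47.

Efficient allocation: Granite→Slot 4 ($96), Cove→Slot 1 ($62), Ridgeline→Slot 6 ($134), Flint→Slot 7 ($149); total welfare W = $441.
Ridgeline receives Slot 6 at value $134, so the others get W − 134 = $307.
Without Ridgeline: best allocation of the remaining 3 bidders over all 4 slots is Granite→Slot 6 ($136), Cove→Slot 7 ($126), Flint→Slot 4 ($92), total $354.
VCG payment = (others' best without Ridgeline) − (others' welfare with Ridgeline) = 354 − 307 = $47.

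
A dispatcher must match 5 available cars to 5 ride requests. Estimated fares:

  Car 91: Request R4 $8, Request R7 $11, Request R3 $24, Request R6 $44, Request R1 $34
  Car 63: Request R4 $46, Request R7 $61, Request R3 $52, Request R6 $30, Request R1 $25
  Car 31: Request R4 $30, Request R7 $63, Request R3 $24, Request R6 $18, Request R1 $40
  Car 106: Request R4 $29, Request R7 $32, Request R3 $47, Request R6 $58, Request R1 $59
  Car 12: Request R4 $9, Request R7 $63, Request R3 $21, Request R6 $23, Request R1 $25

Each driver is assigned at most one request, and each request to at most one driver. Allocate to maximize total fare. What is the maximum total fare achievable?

Optimal: Car 91→Request R6 ($44), Car 63→Request R3 ($52), Car 31→Request R4 ($30), Car 106→Request R1 ($59), Car 12→Request R7 ($63) — total 44+52+30+59+63 = $248.
Column-greedy (each request in turn goes to its best remaining driver) gives $225, worse by 23.
Next-best assignment: Car 91→Request R6, Car 63→Request R4, Car 31→Request R1, Car 106→Request R3, Car 12→Request R7 = $240.
Swapping Car 63↔Car 12 (Car 63→Request R7 $61, Car 12→Request R3 $21) loses 33.
Checked against all permutations: $248 is optimal.

Max total: $248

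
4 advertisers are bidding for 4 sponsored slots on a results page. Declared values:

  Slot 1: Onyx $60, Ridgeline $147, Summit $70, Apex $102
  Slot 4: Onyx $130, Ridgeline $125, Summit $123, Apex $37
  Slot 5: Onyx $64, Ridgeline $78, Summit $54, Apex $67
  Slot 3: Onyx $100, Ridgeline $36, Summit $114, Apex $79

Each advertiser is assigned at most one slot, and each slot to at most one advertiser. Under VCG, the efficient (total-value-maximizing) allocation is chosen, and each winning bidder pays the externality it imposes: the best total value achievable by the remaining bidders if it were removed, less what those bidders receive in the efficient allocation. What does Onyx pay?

Onyx pays $21.

Efficient allocation: Onyx→Slot 4 ($130), Ridgeline→Slot 1 ($147), Summit→Slot 3 ($114), Apex→Slot 5 ($67); total welfare W = $458.
Onyx receives Slot 4 at value $130, so the others get W − 130 = $328.
Without Onyx: best allocation of the remaining 3 bidders over all 4 slots is Ridgeline→Slot 1 ($147), Summit→Slot 4 ($123), Apex→Slot 3 ($79), total $349.
VCG payment = (others' best without Onyx) − (others' welfare with Onyx) = 349 − 328 = $21.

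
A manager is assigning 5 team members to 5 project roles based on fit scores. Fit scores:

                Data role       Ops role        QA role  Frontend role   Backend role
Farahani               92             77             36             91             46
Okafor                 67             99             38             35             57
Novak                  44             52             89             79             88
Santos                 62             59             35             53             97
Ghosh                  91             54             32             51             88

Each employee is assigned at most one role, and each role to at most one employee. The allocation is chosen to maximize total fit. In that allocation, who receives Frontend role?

Optimal: Farahani→Frontend role (91 pts), Okafor→Ops role (99 pts), Novak→QA role (89 pts), Santos→Backend role (97 pts), Ghosh→Data role (91 pts) — total 91+99+89+97+91 = 467 pts.
Column-greedy (each role in turn goes to its best remaining employee) gives 421 pts, worse by 46.
No other one-to-one assignment exceeds 467 pts.
Farahani's own top role is Data role (92 pts), but forcing Farahani→Data role and reassigning the rest optimally gives only 428 pts — worse by 39.

Farahani receives Frontend role.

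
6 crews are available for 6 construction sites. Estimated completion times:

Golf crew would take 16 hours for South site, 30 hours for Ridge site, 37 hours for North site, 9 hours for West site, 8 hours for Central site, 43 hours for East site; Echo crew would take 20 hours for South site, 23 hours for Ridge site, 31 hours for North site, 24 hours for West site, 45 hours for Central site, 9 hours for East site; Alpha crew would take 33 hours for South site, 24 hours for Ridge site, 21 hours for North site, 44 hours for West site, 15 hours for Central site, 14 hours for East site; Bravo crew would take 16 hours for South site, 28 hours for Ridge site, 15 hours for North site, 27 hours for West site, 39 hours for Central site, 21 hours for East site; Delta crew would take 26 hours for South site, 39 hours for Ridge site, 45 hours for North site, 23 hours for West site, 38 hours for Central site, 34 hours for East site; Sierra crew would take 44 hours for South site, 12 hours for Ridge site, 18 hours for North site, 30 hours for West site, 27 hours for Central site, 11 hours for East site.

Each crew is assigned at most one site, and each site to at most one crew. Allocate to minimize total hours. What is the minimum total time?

Minimum total: 86 hours

Optimal: Golf crew→West site (9 hours), Echo crew→East site (9 hours), Alpha crew→Central site (15 hours), Bravo crew→North site (15 hours), Delta crew→South site (26 hours), Sierra crew→Ridge site (12 hours) — total 9+9+15+15+26+12 = 86 hours.
Row-greedy (each crew in turn takes its cheapest remaining site) gives 89 hours, worse by 3.
Every other assignment is strictly worse.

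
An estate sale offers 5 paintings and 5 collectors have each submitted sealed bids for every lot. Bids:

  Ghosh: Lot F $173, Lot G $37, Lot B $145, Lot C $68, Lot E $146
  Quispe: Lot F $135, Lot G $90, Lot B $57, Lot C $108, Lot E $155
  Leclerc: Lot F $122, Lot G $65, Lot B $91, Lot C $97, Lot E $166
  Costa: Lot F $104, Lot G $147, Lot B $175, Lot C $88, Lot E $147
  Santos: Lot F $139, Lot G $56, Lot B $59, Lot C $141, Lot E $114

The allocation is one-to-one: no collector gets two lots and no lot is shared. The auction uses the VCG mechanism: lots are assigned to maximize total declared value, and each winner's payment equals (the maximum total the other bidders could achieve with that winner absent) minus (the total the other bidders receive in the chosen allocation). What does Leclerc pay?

Leclerc pays $65.

Efficient allocation: Ghosh→Lot F ($173), Quispe→Lot G ($90), Leclerc→Lot E ($166), Costa→Lot B ($175), Santos→Lot C ($141); total welfare W = $745.
Leclerc receives Lot E at value $166, so the others get W − 166 = $579.
Without Leclerc: best allocation of the remaining 4 bidders over all 5 lots is Ghosh→Lot F ($173), Quispe→Lot E ($155), Costa→Lot B ($175), Santos→Lot C ($141), total $644.
VCG payment = (others' best without Leclerc) − (others' welfare with Leclerc) = 644 − 579 = $65.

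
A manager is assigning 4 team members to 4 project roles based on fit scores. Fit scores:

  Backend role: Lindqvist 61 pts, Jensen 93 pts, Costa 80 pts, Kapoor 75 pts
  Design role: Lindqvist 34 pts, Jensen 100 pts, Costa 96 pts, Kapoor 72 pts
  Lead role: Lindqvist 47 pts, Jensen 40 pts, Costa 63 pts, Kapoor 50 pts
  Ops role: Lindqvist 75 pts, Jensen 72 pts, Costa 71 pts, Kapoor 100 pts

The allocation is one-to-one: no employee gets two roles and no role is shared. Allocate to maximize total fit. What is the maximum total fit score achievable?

Optimal: Lindqvist→Lead role (47 pts), Jensen→Backend role (93 pts), Costa→Design role (96 pts), Kapoor→Ops role (100 pts) — total 47+93+96+100 = 336 pts.
Column-greedy (each role in turn goes to its best remaining employee) gives 314 pts, worse by 22.
Next-best assignment: Lindqvist→Lead role, Jensen→Design role, Costa→Backend role, Kapoor→Ops role = 327 pts.

Maximum total: 336 pts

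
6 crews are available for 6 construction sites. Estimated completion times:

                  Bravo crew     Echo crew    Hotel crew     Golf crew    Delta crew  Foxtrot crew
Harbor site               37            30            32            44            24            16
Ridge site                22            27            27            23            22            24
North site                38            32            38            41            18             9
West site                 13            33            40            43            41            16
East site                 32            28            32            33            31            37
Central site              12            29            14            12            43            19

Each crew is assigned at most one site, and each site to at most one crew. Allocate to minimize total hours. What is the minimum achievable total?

Optimal: Bravo crew→West site (13 hours), Echo crew→East site (28 hours), Hotel crew→Central site (14 hours), Golf crew→Ridge site (23 hours), Delta crew→Harbor site (24 hours), Foxtrot crew→North site (9 hours) — total 13+28+14+23+24+9 = 111 hours.
Column-greedy (each site in turn goes to its cheapest remaining crew) gives 133 hours, worse by 22.

Minimum total: 111 hours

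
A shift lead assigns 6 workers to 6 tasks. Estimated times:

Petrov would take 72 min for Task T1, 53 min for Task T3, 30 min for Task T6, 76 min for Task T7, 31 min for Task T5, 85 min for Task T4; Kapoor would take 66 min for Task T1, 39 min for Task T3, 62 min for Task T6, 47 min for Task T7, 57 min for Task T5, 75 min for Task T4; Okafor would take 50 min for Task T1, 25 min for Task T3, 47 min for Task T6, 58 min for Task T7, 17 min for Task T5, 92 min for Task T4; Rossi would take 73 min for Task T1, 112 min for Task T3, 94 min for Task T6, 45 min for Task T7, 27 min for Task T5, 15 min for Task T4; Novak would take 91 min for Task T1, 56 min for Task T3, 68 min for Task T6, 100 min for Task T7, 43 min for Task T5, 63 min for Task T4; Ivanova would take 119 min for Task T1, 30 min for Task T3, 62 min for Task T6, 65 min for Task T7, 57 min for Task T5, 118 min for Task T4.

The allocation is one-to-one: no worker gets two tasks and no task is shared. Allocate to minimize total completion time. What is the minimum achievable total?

Optimal: Petrov→Task T6 (30 min), Kapoor→Task T7 (47 min), Okafor→Task T1 (50 min), Rossi→Task T4 (15 min), Novak→Task T5 (43 min), Ivanova→Task T3 (30 min) — total 30+47+50+15+43+30 = 215 min.
Min-entry greedy (repeatedly take the single cheapest remaining cell) gives 230 min, worse by 15.
Next-best assignment: Petrov→Task T6, Kapoor→Task T7, Okafor→Task T5, Rossi→Task T4, Novak→Task T1, Ivanova→Task T3 = 230 min.
Swapping Petrov↔Kapoor (Petrov→Task T7 76 min, Kapoor→Task T6 62 min) adds 61.

Min total: 215 min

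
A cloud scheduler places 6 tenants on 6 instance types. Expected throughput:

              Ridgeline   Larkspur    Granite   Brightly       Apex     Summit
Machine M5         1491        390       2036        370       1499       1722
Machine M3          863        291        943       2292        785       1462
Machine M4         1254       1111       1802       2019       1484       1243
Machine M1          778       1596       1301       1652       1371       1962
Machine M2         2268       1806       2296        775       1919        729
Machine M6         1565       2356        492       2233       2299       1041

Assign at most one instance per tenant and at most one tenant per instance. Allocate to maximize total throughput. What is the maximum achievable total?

Optimal: Ridgeline→Machine M2 (2268 ops/s), Larkspur→Machine M6 (2356 ops/s), Granite→Machine M5 (2036 ops/s), Brightly→Machine M3 (2292 ops/s), Apex→Machine M4 (1484 ops/s), Summit→Machine M1 (1962 ops/s) — total 2268+2356+2036+2292+1484+1962 = 12398 ops/s.
Max-entry greedy (repeatedly take the single best remaining cell) gives 11659 ops/s, worse by 739.
Next-best assignment: Ridgeline→Machine M2, Larkspur→Machine M6, Granite→Machine M4, Brightly→Machine M3, Apex→Machine M5, Summit→Machine M1 = 12179 ops/s.
Swapping Granite↔Ridgeline (Granite→Machine M2 2296 ops/s, Ridgeline→Machine M5 1491 ops/s) loses 517.
Every other assignment is strictly worse.

Max total: 12398 ops/s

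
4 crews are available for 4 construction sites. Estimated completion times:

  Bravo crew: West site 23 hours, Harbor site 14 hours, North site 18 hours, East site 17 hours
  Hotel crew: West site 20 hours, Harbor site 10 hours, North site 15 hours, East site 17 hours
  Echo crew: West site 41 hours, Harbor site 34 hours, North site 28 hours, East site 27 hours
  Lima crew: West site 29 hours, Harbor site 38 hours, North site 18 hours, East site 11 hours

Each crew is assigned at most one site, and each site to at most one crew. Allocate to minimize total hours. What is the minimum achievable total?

Minimum total: 72 hours

Optimal: Bravo crew→West site (23 hours), Hotel crew→Harbor site (10 hours), Echo crew→North site (28 hours), Lima crew→East site (11 hours) — total 23+10+28+11 = 72 hours.
Min-entry greedy (repeatedly take the single cheapest remaining cell) gives 80 hours, worse by 8.
Next-best assignment: Bravo crew→Harbor site, Hotel crew→West site, Echo crew→North site, Lima crew→East site = 73 hours.
No other one-to-one assignment undercuts 72 hours.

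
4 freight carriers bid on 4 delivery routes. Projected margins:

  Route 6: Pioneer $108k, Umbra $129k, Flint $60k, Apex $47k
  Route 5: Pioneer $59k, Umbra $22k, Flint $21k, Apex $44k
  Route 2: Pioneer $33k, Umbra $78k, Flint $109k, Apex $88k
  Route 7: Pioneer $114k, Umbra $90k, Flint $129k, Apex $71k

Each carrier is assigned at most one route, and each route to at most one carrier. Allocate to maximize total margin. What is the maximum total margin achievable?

Maximum total: $405k

This is a one-to-one assignment (maximum-weight bipartite matching).
Optimal: Pioneer→Route 5 ($59k), Umbra→Route 6 ($129k), Flint→Route 7 ($129k), Apex→Route 2 ($88k) — total 59+129+129+88 = $405k.
Row-greedy (each carrier in turn takes its best remaining route) gives $396k, worse by 9.
Next-best assignment: Pioneer→Route 7, Umbra→Route 6, Flint→Route 2, Apex→Route 5 = $396k.
Checked against all permutations: $405k is optimal.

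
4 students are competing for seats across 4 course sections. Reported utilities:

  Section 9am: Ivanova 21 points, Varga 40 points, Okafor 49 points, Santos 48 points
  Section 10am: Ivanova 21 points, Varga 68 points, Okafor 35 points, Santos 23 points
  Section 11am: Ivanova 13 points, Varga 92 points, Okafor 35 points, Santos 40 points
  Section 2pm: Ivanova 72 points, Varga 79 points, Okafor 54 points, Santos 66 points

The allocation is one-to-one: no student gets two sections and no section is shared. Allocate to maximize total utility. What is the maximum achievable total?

Optimal: Ivanova→Section 2pm (72 points), Varga→Section 11am (92 points), Okafor→Section 10am (35 points), Santos→Section 9am (48 points) — total 72+92+35+48 = 247 points.
Swapping Ivanova↔Okafor (Ivanova→Section 10am 21 points, Okafor→Section 2pm 54 points) loses 32.
Every other assignment is strictly worse.

Max total: 247 points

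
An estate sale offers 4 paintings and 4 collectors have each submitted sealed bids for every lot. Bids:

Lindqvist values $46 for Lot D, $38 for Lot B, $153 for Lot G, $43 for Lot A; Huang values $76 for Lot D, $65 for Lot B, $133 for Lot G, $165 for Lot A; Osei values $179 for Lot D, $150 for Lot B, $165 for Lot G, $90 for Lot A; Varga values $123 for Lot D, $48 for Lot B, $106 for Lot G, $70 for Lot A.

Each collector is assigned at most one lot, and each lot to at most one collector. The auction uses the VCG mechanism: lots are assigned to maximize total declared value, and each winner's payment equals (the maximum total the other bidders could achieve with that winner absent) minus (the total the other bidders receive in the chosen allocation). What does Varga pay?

Varga pays $29.

Efficient allocation: Lindqvist→Lot G ($153), Huang→Lot A ($165), Osei→Lot B ($150), Varga→Lot D ($123); total welfare W = $591.
Varga receives Lot D at value $123, so the others get W − 123 = $468.
Without Varga: best allocation of the remaining 3 bidders over all 4 lots is Lindqvist→Lot G ($153), Huang→Lot A ($165), Osei→Lot D ($179), total $497.
VCG payment = (others' best without Varga) − (others' welfare with Varga) = 497 − 468 = $29.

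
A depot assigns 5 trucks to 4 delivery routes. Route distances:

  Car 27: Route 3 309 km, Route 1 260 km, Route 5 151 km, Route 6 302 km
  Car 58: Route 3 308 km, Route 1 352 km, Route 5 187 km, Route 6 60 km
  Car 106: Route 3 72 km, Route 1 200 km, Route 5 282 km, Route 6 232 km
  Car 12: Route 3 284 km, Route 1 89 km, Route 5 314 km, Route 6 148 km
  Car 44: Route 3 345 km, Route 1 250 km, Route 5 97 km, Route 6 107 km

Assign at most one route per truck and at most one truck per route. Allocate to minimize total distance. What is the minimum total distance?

Min total: 318 km

Optimal: Car 106→Route 3 (72 km), Car 12→Route 1 (89 km), Car 44→Route 5 (97 km), Car 58→Route 6 (60 km) — total 72+89+97+60 = 318 km.
Next-best assignment: Car 106→Route 3, Car 12→Route 1, Car 27→Route 5, Car 58→Route 6 = 372 km.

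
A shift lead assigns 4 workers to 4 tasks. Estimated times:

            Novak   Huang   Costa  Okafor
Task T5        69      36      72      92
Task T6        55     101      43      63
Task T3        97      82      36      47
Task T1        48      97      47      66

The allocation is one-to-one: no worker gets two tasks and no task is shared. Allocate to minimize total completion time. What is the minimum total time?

Optimal: Novak→Task T1 (48 min), Huang→Task T5 (36 min), Costa→Task T6 (43 min), Okafor→Task T3 (47 min) — total 48+36+43+47 = 174 min.
Row-greedy (each worker in turn takes its cheapest remaining task) gives 183 min, worse by 9.
Swapping Novak↔Huang (Novak→Task T5 69 min, Huang→Task T1 97 min) adds 82.

Min total: 174 min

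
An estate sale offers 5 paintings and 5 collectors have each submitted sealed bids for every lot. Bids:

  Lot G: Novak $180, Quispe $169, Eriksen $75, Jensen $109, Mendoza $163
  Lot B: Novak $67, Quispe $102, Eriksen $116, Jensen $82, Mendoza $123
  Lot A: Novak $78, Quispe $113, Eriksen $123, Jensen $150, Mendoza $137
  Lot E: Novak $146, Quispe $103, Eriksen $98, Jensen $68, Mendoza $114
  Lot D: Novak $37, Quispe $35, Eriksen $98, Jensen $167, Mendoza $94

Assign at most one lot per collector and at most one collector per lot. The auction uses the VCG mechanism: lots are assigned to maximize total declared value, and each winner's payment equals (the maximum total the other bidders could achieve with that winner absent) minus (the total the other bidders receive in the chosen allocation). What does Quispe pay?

Quispe pays $34.

Efficient allocation: Novak→Lot E ($146), Quispe→Lot G ($169), Eriksen→Lot B ($116), Jensen→Lot D ($167), Mendoza→Lot A ($137); total welfare W = $735.
Quispe receives Lot G at value $169, so the others get W − 169 = $566.
Without Quispe: best allocation of the remaining 4 bidders over all 5 lots is Novak→Lot G ($180), Eriksen→Lot B ($116), Jensen→Lot D ($167), Mendoza→Lot A ($137), total $600.
VCG payment = (others' best without Quispe) − (others' welfare with Quispe) = 600 − 566 = $34.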